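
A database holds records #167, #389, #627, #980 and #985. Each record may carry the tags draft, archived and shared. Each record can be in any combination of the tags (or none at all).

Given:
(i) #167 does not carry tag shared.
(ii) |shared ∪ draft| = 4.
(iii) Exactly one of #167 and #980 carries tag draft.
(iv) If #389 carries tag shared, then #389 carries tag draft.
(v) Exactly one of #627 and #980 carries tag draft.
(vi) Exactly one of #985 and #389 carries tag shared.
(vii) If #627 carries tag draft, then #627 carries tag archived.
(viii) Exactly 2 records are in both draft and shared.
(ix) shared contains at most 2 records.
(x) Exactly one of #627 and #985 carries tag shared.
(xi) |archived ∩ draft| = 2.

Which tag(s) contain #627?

#627: archived, draft, shared

From (i): #167 ∉ shared.
Suppose #627 ∉ draft: no assignment then satisfies all the clues, so #627 ∈ draft.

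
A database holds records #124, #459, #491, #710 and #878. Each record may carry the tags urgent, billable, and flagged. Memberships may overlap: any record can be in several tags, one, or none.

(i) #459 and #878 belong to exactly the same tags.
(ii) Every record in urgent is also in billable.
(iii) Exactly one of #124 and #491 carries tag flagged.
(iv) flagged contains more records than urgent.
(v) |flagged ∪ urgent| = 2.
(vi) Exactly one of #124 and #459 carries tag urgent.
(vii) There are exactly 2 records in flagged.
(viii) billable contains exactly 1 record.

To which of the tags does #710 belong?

#710: flagged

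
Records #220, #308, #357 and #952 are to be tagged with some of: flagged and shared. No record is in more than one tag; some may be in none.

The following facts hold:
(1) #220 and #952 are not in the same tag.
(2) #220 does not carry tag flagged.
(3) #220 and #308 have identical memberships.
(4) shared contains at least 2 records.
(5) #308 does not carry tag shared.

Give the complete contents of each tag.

flagged = {}; shared = {#357, #952}

From (2): #220 ∉ flagged.
From (5): #308 ∉ shared.
(3): #308 matches #220: #308 ∉ flagged.
(3): #220 matches #308: #220 ∉ shared.
(4): only 2 candidates remain for shared, so all are in.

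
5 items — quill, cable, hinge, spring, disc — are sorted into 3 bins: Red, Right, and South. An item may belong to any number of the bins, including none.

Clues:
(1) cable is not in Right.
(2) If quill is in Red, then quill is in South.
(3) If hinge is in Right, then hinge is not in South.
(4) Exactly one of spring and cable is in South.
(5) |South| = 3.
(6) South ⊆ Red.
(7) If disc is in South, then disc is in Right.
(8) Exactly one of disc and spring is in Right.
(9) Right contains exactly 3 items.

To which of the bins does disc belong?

disc: Red, Right, South

From (1): cable ∉ Right.
Suppose disc ∉ Red: no assignment then satisfies all the clues, so disc ∈ Red.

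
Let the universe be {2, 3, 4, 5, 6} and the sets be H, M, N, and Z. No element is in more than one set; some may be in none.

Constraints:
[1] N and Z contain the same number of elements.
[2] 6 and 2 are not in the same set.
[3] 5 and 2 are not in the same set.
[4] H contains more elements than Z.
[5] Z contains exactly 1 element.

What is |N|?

1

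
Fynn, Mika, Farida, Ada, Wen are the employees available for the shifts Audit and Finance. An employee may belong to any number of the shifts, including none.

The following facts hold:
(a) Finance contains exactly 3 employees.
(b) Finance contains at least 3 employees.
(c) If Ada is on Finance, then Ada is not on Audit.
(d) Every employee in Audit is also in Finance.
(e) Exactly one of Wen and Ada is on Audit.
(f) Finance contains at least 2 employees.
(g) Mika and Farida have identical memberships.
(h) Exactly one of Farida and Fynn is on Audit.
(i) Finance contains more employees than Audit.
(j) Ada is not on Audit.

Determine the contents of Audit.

Audit = {Fynn, Wen}

From (j): Ada ∉ Audit.
(e) (exactly one): Wen ∈ Audit.
(d) with Wen ∈ Audit: Wen ∈ Finance.
Suppose Fynn ∉ Audit: no assignment then satisfies all the clues, so Fynn ∈ Audit.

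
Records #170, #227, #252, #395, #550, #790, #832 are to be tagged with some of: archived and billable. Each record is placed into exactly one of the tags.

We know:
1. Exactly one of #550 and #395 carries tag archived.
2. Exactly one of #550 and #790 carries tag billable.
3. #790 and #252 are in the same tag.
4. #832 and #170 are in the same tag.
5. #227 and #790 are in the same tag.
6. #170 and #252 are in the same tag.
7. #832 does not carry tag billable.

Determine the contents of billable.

billable = {#550}

From (7): #832 ∉ billable.
(4): #170 matches #832: #170 ∉ billable.
(6): #252 matches #170: #252 ∉ billable.
Only one tag left: #170 ∈ archived.
Only one tag left: #252 ∈ archived.
Only one tag left: #832 ∈ archived.
(3): #790 matches #252: #790 ∈ archived.
(5): #227 matches #790: #227 ∈ archived.
(2) (exactly one): #550 ∈ billable.
(1) (exactly one): #395 ∈ archived.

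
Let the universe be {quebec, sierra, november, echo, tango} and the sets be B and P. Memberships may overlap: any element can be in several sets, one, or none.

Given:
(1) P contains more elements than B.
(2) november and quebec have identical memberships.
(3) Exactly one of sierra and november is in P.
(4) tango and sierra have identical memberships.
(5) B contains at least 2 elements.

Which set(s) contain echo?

echo: P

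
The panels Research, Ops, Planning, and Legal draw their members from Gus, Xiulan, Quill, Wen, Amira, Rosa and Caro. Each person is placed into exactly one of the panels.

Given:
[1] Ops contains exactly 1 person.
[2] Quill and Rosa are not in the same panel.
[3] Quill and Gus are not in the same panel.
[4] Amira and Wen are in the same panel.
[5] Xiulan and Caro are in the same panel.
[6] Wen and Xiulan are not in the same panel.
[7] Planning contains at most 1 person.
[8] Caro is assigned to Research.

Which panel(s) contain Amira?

From (8): Caro ∈ Research.
(5): Xiulan matches Caro: Xiulan ∈ Research.
(6): Wen ∉ Research.
(4): Amira matches Wen: Amira ∉ Research.
Suppose Amira ∈ Ops: no assignment then satisfies all the clues, so Amira ∉ Ops.

Amira: Legal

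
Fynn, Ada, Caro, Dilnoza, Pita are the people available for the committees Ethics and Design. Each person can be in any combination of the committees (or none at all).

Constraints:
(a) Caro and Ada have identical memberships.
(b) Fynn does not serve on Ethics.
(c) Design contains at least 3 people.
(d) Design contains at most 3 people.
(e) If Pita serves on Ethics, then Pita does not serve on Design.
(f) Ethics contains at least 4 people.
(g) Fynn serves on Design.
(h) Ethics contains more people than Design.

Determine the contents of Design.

Design = {Ada, Caro, Fynn}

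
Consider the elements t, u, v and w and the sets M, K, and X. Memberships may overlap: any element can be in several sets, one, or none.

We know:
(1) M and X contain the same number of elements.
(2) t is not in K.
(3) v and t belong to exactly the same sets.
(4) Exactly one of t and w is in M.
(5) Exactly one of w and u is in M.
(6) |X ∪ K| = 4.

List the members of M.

From (2): t ∉ K.
(3): v matches t: v ∉ K.
Suppose t ∉ M: no assignment then satisfies all the clues, so t ∈ M.

M = {t, u, v}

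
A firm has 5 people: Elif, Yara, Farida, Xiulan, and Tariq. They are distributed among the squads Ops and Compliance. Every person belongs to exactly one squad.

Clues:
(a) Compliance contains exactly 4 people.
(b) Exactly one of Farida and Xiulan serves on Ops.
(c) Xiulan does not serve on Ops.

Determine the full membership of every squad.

From (c): Xiulan ∉ Ops.
(b) (exactly one): Farida ∈ Ops.
Only one squad left: Xiulan ∈ Compliance.
(a): only 4 candidates remain for Compliance, so all are in.

Ops = {Farida}; Compliance = {Elif, Tariq, Xiulan, Yara}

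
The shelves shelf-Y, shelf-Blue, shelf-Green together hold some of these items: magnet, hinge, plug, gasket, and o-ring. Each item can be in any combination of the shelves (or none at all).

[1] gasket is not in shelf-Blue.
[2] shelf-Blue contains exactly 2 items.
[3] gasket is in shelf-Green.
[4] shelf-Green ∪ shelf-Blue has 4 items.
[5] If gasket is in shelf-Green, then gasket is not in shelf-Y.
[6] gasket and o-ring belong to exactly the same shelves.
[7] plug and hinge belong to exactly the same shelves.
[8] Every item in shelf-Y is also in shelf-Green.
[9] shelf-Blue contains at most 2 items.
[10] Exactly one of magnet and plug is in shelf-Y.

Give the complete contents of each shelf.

shelf-Y = {hinge, plug}; shelf-Blue = {hinge, plug}; shelf-Green = {gasket, hinge, o-ring, plug}

From (1): gasket ∉ shelf-Blue.
From (3): gasket ∈ shelf-Green.
(5): gasket ∉ shelf-Y.
(6): o-ring matches gasket: o-ring ∉ shelf-Y.
(6): o-ring matches gasket: o-ring ∉ shelf-Blue.
(6): o-ring matches gasket: o-ring ∈ shelf-Green.
Suppose magnet ∈ shelf-Y: no assignment then satisfies all the clues, so magnet ∉ shelf-Y.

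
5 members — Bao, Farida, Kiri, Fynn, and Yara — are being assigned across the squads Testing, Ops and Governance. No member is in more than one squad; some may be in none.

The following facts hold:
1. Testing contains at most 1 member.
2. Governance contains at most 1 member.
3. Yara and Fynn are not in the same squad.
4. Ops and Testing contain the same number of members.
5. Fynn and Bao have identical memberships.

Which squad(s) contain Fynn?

Fynn: none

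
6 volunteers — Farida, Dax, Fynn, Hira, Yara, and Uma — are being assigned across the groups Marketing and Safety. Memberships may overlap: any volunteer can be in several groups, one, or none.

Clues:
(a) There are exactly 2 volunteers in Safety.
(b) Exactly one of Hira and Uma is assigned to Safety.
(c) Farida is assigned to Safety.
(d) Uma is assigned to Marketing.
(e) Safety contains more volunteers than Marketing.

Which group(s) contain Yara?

Yara: none

From (c): Farida ∈ Safety.
From (d): Uma ∈ Marketing.
Suppose Yara ∈ Marketing: no assignment then satisfies all the clues, so Yara ∉ Marketing.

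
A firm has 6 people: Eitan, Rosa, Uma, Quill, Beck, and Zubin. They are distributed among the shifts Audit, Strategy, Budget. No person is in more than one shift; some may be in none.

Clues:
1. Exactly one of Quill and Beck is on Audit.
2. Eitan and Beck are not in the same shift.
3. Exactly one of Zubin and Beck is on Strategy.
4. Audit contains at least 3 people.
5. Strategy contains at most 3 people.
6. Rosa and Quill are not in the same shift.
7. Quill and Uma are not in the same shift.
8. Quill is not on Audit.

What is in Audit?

Audit = {Beck, Rosa, Uma}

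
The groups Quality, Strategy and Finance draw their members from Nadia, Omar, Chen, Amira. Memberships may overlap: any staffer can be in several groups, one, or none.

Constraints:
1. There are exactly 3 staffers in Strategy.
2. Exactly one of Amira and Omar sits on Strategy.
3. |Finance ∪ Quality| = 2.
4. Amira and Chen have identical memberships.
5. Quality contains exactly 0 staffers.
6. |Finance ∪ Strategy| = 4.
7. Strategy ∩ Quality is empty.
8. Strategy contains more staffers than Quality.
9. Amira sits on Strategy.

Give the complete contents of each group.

Quality = {}; Strategy = {Amira, Chen, Nadia}; Finance = {Nadia, Omar}

From (9): Amira ∈ Strategy.
(2) (exactly one): Omar ∉ Strategy.
(4): Chen matches Amira: Chen ∈ Strategy.
(5): Quality already has 0, so the rest are out.
(1): only 3 candidates remain for Strategy, so all are in.
Suppose Nadia ∉ Finance: no assignment then satisfies all the clues, so Nadia ∈ Finance.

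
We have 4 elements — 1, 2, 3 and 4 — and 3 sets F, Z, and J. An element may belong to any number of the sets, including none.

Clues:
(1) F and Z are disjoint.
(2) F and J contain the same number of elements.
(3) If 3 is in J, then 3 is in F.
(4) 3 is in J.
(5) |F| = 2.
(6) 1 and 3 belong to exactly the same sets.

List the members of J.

J = {1, 3}

From (4): 3 ∈ J.
(3): 3 ∈ F.
(6): 1 matches 3: 1 ∈ F.
(6): 1 matches 3: 1 ∈ J.
(1) (disjoint): 1 ∉ Z.
(1) (disjoint): 3 ∉ Z.
(5): F already has 2, so the rest are out.
Suppose 2 ∈ J: no assignment then satisfies all the clues, so 2 ∉ J.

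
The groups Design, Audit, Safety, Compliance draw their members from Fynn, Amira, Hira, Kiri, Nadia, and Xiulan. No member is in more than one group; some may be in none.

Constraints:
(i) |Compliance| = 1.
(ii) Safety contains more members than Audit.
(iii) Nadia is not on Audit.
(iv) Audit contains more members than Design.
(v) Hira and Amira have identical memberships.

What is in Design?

Design = {}

From (iii): Nadia ∉ Audit.
Suppose Fynn ∈ Design: no assignment then satisfies all the clues, so Fynn ∉ Design.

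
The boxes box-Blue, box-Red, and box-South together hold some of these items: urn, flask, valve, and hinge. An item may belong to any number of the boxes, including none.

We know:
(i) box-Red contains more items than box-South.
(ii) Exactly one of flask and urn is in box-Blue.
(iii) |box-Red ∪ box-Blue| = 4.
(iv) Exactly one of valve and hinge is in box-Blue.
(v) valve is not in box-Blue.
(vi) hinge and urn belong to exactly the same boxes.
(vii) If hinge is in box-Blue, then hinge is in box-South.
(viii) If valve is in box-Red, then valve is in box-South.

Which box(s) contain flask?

From (v): valve ∉ box-Blue.
(iv) (exactly one): hinge ∈ box-Blue.
(vi): urn matches hinge: urn ∈ box-Blue.
(vii): hinge ∈ box-South.
(ii) (exactly one): flask ∉ box-Blue.
(vi): urn matches hinge: urn ∈ box-South.
Suppose flask ∉ box-Red: no assignment then satisfies all the clues, so flask ∈ box-Red.

flask: box-Red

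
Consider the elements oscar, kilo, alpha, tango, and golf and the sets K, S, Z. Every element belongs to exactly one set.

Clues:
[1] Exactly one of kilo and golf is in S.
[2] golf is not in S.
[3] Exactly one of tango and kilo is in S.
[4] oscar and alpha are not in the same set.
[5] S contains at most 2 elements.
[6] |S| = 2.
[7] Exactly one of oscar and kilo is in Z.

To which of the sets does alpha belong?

alpha: S

From (2): golf ∉ S.
(1) (exactly one): kilo ∈ S.
(3) (exactly one): tango ∉ S.
(7) (exactly one): oscar ∈ Z.
(4): alpha ∉ Z.
(6): only 2 candidates remain for S, so all are in.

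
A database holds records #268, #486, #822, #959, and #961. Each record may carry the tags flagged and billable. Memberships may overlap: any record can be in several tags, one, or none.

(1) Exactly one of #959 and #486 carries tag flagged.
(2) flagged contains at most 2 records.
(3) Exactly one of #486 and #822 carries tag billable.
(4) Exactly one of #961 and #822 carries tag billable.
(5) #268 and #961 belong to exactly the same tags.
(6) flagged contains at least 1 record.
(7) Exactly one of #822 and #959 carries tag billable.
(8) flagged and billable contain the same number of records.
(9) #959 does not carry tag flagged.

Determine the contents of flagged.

flagged = {#486}

From (9): #959 ∉ flagged.
(1) (exactly one): #486 ∈ flagged.
Suppose #268 ∈ flagged: no assignment then satisfies all the clues, so #268 ∉ flagged.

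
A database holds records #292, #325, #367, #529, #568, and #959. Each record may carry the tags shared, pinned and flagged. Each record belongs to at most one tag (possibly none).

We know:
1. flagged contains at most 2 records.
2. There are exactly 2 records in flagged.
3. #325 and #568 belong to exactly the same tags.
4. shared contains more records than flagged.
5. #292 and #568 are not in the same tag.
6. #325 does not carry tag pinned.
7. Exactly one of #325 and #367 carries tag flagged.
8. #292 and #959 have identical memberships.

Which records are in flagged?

flagged = {#325, #568}

From (6): #325 ∉ pinned.
(3): #568 matches #325: #568 ∉ pinned.
Suppose #292 ∈ flagged: no assignment then satisfies all the clues, so #292 ∉ flagged.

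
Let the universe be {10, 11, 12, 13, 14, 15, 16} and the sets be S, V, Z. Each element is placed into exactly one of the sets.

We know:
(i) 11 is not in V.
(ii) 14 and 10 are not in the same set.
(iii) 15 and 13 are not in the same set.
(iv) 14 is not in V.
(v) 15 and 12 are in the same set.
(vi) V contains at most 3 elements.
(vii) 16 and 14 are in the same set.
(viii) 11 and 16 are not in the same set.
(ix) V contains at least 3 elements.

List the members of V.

From (i): 11 ∉ V.
From (iv): 14 ∉ V.
(vii): 16 matches 14: 16 ∉ V.
Suppose 10 ∉ V: no assignment then satisfies all the clues, so 10 ∈ V.

V = {10, 12, 15}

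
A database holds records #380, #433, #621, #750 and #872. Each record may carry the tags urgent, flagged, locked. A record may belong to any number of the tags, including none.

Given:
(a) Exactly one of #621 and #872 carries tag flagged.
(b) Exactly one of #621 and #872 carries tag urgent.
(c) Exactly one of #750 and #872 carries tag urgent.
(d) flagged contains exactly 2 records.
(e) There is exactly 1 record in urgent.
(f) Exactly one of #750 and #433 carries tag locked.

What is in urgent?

urgent = {#872}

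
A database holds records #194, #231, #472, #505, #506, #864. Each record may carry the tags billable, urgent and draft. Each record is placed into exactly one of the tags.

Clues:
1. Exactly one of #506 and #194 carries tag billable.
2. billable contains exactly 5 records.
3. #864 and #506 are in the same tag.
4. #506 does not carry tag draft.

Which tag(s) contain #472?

From (4): #506 ∉ draft.
(3): #864 matches #506: #864 ∉ draft.
Suppose #472 ∉ billable: no assignment then satisfies all the clues, so #472 ∈ billable.

#472: billable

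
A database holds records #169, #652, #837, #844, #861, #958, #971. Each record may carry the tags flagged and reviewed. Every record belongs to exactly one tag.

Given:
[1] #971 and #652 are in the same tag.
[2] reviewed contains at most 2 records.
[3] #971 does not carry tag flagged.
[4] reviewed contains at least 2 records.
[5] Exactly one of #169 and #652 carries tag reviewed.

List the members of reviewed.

From (3): #971 ∉ flagged.
(1): #652 matches #971: #652 ∉ flagged.
Only one tag left: #652 ∈ reviewed.
Only one tag left: #971 ∈ reviewed.
(2): reviewed already has 2, so the rest are out.
Only one tag left: #169 ∈ flagged.
Only one tag left: #837 ∈ flagged.
Only one tag left: #844 ∈ flagged.
Only one tag left: #861 ∈ flagged.
Only one tag left: #958 ∈ flagged.

reviewed = {#652, #971}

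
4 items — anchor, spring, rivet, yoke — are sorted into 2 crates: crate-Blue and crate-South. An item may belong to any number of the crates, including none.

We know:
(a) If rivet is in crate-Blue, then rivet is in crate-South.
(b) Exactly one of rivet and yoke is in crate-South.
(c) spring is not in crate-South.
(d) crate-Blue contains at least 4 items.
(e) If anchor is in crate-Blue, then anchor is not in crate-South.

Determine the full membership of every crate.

crate-Blue = {anchor, rivet, spring, yoke}; crate-South = {rivet}

From (c): spring ∉ crate-South.
(d): only 4 candidates remain for crate-Blue, so all are in.
(e): anchor ∉ crate-South.
(a): rivet ∈ crate-South.
(b) (exactly one): yoke ∉ crate-South.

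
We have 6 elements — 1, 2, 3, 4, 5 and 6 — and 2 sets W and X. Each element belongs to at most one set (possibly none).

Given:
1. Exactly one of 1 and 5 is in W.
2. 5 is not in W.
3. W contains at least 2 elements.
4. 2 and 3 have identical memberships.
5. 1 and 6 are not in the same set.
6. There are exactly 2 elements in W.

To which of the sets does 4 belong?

From (2): 5 ∉ W.
(1) (exactly one): 1 ∈ W.
(5): 6 ∉ W.
Suppose 4 ∉ W: no assignment then satisfies all the clues, so 4 ∈ W.

4: W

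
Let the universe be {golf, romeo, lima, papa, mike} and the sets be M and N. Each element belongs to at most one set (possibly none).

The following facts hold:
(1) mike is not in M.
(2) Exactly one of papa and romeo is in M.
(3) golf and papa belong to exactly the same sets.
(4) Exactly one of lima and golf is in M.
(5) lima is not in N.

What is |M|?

2

From (1): mike ∉ M.
From (5): lima ∉ N.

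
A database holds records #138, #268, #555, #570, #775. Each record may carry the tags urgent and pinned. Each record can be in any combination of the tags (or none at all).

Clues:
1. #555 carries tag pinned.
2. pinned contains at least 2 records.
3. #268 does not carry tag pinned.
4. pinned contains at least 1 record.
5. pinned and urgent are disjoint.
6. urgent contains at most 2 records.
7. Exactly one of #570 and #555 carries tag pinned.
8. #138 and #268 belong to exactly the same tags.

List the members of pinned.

pinned = {#555, #775}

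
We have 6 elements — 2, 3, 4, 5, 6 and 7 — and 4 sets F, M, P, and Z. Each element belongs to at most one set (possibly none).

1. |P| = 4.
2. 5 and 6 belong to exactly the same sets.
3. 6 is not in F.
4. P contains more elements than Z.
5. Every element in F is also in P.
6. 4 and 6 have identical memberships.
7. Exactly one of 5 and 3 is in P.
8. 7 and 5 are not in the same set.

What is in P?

From (3): 6 ∉ F.
(2): 5 matches 6: 5 ∉ F.
(6): 4 matches 6: 4 ∉ F.
Suppose 2 ∉ P: no assignment then satisfies all the clues, so 2 ∈ P.

P = {2, 4, 5, 6}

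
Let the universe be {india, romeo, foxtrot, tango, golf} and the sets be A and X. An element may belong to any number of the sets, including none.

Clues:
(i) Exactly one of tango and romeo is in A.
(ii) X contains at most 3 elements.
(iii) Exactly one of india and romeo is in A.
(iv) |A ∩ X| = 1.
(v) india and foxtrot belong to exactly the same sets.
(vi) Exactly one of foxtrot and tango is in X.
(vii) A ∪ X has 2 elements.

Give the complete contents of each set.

A = {romeo}; X = {romeo, tango}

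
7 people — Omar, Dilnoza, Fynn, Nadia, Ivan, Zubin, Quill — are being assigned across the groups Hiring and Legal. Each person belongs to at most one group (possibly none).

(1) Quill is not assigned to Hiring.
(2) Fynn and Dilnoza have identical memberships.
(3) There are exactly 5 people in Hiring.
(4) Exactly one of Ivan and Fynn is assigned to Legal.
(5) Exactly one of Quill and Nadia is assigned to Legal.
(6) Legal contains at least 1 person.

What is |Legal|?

From (1): Quill ∉ Hiring.
Suppose Omar ∉ Hiring: no assignment then satisfies all the clues, so Omar ∈ Hiring.

2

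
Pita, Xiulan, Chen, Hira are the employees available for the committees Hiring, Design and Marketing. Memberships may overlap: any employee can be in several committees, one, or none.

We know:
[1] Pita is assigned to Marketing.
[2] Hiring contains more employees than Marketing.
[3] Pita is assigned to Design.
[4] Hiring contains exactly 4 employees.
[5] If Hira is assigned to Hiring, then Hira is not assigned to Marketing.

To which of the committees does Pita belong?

Pita: Design, Hiring, Marketing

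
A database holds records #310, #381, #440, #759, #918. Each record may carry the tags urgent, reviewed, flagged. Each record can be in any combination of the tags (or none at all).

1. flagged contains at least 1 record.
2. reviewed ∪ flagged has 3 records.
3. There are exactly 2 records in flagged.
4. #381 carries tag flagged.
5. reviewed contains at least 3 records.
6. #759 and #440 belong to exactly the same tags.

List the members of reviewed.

reviewed = {#310, #381, #918}

From (4): #381 ∈ flagged.
Suppose #310 ∉ reviewed: no assignment then satisfies all the clues, so #310 ∈ reviewed.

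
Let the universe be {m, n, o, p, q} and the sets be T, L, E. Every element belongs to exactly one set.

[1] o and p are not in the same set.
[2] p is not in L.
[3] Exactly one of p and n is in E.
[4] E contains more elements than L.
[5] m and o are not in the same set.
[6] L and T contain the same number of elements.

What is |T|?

1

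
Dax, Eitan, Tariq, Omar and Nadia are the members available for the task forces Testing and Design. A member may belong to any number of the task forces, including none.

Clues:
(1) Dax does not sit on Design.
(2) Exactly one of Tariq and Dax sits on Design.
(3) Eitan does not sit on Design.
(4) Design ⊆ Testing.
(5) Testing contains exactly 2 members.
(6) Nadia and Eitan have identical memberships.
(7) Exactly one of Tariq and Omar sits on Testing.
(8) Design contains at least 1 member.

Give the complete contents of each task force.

Testing = {Dax, Tariq}; Design = {Tariq}

From (1): Dax ∉ Design.
From (3): Eitan ∉ Design.
(2) (exactly one): Tariq ∈ Design.
(4) with Tariq ∈ Design: Tariq ∈ Testing.
(6): Nadia matches Eitan: Nadia ∉ Design.
(7) (exactly one): Omar ∉ Testing.
(4) contrapositive: Omar ∉ Design.
Suppose Dax ∉ Testing: no assignment then satisfies all the clues, so Dax ∈ Testing.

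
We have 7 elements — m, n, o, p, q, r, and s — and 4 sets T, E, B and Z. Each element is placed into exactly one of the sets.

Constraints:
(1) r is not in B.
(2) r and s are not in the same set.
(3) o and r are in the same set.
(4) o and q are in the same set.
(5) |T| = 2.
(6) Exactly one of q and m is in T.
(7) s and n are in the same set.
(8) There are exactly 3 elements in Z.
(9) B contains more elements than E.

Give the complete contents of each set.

T = {m, p}; E = {}; B = {n, s}; Z = {o, q, r}

From (1): r ∉ B.
(3): o matches r: o ∉ B.
(4): q matches o: q ∉ B.
Suppose m ∉ T: no assignment then satisfies all the clues, so m ∈ T.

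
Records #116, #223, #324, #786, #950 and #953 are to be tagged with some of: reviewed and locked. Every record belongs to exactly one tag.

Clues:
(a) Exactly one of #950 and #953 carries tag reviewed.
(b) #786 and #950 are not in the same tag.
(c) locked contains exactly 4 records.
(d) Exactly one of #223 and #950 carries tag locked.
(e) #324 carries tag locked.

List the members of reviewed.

reviewed = {#116, #950}

From (e): #324 ∈ locked.
Suppose #116 ∉ reviewed: no assignment then satisfies all the clues, so #116 ∈ reviewed.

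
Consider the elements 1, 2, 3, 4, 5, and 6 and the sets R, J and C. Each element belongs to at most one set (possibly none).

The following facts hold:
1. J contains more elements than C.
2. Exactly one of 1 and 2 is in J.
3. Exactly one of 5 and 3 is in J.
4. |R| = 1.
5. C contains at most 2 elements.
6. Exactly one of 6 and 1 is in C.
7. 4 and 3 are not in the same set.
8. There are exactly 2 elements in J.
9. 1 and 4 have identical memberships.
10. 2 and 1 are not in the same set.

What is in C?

C = {6}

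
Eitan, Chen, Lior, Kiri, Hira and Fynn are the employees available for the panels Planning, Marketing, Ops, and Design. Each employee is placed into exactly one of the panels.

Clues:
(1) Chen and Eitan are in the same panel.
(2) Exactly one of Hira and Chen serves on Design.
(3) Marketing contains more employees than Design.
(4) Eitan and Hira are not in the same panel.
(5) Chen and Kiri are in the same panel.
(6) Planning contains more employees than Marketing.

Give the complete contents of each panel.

Planning = {Chen, Eitan, Kiri}; Marketing = {Fynn, Lior}; Ops = {}; Design = {Hira}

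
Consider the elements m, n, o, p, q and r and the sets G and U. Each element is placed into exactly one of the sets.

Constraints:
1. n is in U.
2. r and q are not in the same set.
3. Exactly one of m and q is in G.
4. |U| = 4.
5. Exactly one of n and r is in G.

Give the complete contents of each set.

G = {m, r}; U = {n, o, p, q}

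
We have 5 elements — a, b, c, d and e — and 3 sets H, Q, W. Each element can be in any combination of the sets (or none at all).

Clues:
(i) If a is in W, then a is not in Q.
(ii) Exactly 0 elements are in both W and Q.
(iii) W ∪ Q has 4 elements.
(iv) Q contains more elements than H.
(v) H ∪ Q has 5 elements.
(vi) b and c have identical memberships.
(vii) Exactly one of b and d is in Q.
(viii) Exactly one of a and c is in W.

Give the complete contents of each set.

H = {a, d}; Q = {b, c, e}; W = {a}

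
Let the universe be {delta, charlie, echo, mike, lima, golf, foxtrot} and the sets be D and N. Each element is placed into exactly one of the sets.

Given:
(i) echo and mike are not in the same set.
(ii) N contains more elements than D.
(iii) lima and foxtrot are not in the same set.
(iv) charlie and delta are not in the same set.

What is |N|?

4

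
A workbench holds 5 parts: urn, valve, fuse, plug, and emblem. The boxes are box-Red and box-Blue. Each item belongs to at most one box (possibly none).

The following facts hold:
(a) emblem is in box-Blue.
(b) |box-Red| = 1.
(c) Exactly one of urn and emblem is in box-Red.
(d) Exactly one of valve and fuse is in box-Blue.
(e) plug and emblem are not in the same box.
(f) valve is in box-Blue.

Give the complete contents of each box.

From (a): emblem ∈ box-Blue.
From (f): valve ∈ box-Blue.
(c) (exactly one): urn ∈ box-Red.
(d) (exactly one): fuse ∉ box-Blue.
(e): plug ∉ box-Blue.
(b): box-Red already has 1, so the rest are out.

box-Red = {urn}; box-Blue = {emblem, valve}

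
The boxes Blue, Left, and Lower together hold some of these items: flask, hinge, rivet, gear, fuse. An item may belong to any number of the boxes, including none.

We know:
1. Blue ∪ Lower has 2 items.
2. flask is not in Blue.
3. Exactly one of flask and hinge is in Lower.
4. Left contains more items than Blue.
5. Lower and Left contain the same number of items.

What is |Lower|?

2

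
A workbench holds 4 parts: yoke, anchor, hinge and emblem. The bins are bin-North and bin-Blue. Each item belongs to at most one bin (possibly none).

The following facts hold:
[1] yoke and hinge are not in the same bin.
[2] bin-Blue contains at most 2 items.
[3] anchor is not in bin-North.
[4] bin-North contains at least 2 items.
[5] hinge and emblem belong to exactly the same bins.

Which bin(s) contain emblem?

emblem: bin-North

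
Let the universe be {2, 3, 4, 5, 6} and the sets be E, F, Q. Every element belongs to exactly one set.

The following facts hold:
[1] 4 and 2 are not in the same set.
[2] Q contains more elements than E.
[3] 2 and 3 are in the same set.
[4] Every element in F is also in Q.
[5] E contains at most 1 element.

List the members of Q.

Q = {2, 3, 5, 6}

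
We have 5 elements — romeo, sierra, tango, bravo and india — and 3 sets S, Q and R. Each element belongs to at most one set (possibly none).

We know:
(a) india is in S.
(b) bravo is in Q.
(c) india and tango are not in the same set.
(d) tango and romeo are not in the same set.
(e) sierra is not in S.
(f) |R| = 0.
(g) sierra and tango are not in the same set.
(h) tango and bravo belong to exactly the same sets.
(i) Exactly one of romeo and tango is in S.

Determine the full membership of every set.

S = {india, romeo}; Q = {bravo, tango}; R = {}

From (a): india ∈ S.
From (b): bravo ∈ Q.
From (e): sierra ∉ S.
(c): tango ∉ S.
(f): R already has 0, so the rest are out.
(h): tango matches bravo: tango ∈ Q.
(i) (exactly one): romeo ∈ S.
(g): sierra ∉ Q.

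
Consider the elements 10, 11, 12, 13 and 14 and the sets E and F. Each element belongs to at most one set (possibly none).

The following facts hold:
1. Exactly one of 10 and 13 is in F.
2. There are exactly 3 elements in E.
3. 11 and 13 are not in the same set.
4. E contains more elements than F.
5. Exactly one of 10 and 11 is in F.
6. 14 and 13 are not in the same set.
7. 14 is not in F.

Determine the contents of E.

E = {11, 12, 14}

From (7): 14 ∉ F.
Suppose 10 ∈ E: no assignment then satisfies all the clues, so 10 ∉ E.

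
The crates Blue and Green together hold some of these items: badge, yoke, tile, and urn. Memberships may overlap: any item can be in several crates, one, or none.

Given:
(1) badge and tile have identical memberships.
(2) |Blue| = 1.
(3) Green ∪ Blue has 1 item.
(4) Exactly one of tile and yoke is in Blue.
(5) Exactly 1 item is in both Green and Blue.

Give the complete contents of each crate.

Blue = {yoke}; Green = {yoke}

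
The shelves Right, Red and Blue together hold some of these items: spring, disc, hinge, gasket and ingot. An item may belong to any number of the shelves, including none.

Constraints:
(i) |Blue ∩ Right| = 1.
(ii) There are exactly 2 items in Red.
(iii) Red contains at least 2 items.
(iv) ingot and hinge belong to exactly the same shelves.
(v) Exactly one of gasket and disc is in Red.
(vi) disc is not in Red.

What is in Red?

Red = {gasket, spring}

From (vi): disc ∉ Red.
(v) (exactly one): gasket ∈ Red.
Suppose spring ∉ Red: no assignment then satisfies all the clues, so spring ∈ Red.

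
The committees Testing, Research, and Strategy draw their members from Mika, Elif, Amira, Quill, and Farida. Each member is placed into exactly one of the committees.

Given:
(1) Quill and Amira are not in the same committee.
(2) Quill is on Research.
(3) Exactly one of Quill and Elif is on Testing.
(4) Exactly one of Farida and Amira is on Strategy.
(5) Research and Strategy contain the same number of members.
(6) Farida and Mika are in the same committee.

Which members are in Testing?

From (2): Quill ∈ Research.
(1): Amira ∉ Research.
(3) (exactly one): Elif ∈ Testing.
Suppose Mika ∉ Testing: no assignment then satisfies all the clues, so Mika ∈ Testing.

Testing = {Elif, Farida, Mika}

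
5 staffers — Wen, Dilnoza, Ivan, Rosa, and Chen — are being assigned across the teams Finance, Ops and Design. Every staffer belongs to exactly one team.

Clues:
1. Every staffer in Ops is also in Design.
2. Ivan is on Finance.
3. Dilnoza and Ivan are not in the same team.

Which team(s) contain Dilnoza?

Dilnoza: Design

From (2): Ivan ∈ Finance.
(3): Dilnoza ∉ Finance.
Suppose Dilnoza ∈ Ops: no assignment then satisfies all the clues, so Dilnoza ∉ Ops.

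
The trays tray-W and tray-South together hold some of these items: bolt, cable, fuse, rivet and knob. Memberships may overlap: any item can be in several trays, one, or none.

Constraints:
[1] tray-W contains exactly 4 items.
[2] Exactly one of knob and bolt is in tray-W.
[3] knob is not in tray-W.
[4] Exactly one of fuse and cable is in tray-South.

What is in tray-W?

From (3): knob ∉ tray-W.
(1): only 4 candidates remain for tray-W, so all are in.

tray-W = {bolt, cable, fuse, rivet}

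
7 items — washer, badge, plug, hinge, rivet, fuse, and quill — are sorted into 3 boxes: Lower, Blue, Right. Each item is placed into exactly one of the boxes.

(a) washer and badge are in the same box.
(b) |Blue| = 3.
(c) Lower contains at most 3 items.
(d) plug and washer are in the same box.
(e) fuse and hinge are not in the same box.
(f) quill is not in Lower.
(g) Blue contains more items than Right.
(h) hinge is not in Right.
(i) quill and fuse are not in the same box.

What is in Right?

Right = {fuse}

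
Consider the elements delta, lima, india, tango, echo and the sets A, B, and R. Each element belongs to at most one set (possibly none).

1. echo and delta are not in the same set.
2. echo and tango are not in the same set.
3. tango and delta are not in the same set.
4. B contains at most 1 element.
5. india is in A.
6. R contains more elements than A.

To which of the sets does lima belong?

lima: R

From (5): india ∈ A.
Suppose lima ∈ A: no assignment then satisfies all the clues, so lima ∉ A.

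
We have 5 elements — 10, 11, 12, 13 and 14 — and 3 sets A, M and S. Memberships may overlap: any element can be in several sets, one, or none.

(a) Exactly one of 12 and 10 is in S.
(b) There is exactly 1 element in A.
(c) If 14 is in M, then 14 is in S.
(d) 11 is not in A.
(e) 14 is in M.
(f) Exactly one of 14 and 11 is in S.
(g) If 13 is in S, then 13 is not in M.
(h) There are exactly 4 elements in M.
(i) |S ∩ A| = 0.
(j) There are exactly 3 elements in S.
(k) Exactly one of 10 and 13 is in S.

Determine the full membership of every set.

A = {10}; M = {10, 11, 12, 14}; S = {12, 13, 14}

From (d): 11 ∉ A.
From (e): 14 ∈ M.
(c): 14 ∈ S.
(f) (exactly one): 11 ∉ S.
Suppose 10 ∉ A: no assignment then satisfies all the clues, so 10 ∈ A.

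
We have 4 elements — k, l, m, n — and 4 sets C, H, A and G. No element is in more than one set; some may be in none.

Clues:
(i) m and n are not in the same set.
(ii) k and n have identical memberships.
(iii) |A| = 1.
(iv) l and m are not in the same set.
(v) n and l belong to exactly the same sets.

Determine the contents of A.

A = {m}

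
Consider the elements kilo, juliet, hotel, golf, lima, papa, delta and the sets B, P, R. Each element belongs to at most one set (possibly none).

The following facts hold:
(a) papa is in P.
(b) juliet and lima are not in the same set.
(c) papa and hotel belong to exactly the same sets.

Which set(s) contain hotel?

hotel: P

From (a): papa ∈ P.
(c): hotel matches papa: hotel ∉ B.
(c): hotel matches papa: hotel ∈ P.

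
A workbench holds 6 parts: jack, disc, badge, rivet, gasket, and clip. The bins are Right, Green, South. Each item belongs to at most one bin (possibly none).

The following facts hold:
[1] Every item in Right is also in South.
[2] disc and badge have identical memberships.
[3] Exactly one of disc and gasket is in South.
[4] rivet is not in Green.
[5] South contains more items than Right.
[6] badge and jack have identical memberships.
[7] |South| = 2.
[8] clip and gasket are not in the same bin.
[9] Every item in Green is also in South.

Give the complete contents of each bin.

Right = {}; Green = {}; South = {gasket, rivet}

From (4): rivet ∉ Green.
Suppose jack ∈ Right: no assignment then satisfies all the clues, so jack ∉ Right.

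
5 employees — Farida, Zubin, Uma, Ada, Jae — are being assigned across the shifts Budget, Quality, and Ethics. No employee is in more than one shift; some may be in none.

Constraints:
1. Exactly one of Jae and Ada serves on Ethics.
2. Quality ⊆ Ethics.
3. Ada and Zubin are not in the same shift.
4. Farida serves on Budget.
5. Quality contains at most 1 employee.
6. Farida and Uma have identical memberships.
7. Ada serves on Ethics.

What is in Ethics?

Ethics = {Ada}

From (4): Farida ∈ Budget.
From (7): Ada ∈ Ethics.
(1) (exactly one): Jae ∉ Ethics.
(2) contrapositive: Jae ∉ Quality.
(3): Zubin ∉ Ethics.
(6): Uma matches Farida: Uma ∈ Budget.
(2) contrapositive: Zubin ∉ Quality.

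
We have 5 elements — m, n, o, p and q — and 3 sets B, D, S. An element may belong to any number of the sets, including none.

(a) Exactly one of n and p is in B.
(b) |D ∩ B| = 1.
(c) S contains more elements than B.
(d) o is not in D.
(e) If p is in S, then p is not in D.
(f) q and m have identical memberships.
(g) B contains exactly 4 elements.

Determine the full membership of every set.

From (d): o ∉ D.
Suppose m ∉ B: no assignment then satisfies all the clues, so m ∈ B.

B = {m, n, o, q}; D = {n}; S = {m, n, o, p, q}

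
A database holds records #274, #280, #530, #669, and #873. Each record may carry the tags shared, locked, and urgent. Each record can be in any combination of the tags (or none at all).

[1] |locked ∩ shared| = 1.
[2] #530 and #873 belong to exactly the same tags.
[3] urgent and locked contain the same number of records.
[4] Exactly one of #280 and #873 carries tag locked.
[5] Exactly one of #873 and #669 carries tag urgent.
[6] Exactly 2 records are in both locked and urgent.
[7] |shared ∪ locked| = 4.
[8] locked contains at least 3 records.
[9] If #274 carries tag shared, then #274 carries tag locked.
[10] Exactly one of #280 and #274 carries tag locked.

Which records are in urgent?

urgent = {#280, #530, #873}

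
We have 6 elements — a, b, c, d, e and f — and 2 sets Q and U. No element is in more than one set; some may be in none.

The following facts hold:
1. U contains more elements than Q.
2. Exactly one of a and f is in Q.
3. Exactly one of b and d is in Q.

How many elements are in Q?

2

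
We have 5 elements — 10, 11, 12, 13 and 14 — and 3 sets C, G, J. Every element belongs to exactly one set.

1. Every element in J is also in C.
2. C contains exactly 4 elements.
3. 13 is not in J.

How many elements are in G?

1

From (3): 13 ∉ J.
Suppose 10 ∈ J: no assignment then satisfies all the clues, so 10 ∉ J.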